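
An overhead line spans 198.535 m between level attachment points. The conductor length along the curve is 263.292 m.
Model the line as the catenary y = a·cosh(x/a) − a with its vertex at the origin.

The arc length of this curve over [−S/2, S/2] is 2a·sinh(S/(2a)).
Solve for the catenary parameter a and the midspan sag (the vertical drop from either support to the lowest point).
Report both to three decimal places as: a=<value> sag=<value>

a=74.199 sag=76.917

seed: a₀ = √(S³/(24(L−S))) = √(198.535³/(24·64.757)) = 70.958862
iter 1: u=1.398944  f(a)=+6.640e+00  f'(a)=-2.208e+00  a ← 70.958862 − (+6.640e+00/-2.208e+00) = 73.965737
iter 2: u=1.342074  f(a)=+4.454e-01  f'(a)=-1.921e+00  a ← 73.965737 − (+4.454e-01/-1.921e+00) = 74.197576
iter 3: u=1.337881  f(a)=+2.322e-03  f'(a)=-1.901e+00  a ← 74.197576 − (+2.322e-03/-1.901e+00) = 74.198797
iter 4: u=1.337859  f(a)=+6.388e-08  f'(a)=-1.901e+00  a ← 74.198797 − (+6.388e-08/-1.901e+00) = 74.198797
iter 5: u=1.337859  f(a)=+5.684e-14  f'(a)=-1.901e+00  a ← 74.198797 − (+5.684e-14/-1.901e+00) = 74.198797
converged: |Δa| < 1e-12 after 5 iterations
sag = a·(cosh(S/(2a)) − 1) = 74.198797·(cosh(1.337859) − 1) = 76.917485
T_max/T_min = cosh(S/(2a)) = 2.036641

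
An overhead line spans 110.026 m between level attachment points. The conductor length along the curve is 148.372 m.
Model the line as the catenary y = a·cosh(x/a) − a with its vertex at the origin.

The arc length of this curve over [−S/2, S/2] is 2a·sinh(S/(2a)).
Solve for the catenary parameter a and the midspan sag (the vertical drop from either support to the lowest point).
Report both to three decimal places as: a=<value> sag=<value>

seed: a₀ = √(S³/(24(L−S))) = √(110.026³/(24·38.346)) = 38.043226
iter 1: u=1.446066  f(a)=+4.215e+00  f'(a)=-2.470e+00  a ← 38.043226 − (+4.215e+00/-2.470e+00) = 39.749486
iter 2: u=1.383993  f(a)=+3.001e-01  f'(a)=-2.130e+00  a ← 39.749486 − (+3.001e-01/-2.130e+00) = 39.890410
iter 3: u=1.379103  f(a)=+1.780e-03  f'(a)=-2.105e+00  a ← 39.890410 − (+1.780e-03/-2.105e+00) = 39.891256
iter 4: u=1.379074  f(a)=+6.343e-08  f'(a)=-2.104e+00  a ← 39.891256 − (+6.343e-08/-2.104e+00) = 39.891256
iter 5: u=1.379074  f(a)=-2.842e-14  f'(a)=-2.104e+00  a ← 39.891256 − (-2.842e-14/-2.104e+00) = 39.891256
converged: |Δa| < 1e-12 after 5 iterations
sag = a·(cosh(S/(2a)) − 1) = 39.891256·(cosh(1.379074) − 1) = 44.339824
T_max/T_min = cosh(S/(2a)) = 2.111517

a=39.891 sag=44.340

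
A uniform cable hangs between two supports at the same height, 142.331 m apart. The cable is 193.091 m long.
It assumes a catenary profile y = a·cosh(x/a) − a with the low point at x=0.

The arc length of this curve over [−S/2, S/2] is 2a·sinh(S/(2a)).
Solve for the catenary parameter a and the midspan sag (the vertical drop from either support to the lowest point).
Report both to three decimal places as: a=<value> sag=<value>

a=51.065 sag=58.154

seed: a₀ = √(S³/(24(L−S))) = √(142.331³/(24·50.760)) = 48.649998
iter 1: u=1.462806  f(a)=+5.716e+00  f'(a)=-2.569e+00  a ← 48.649998 − (+5.716e+00/-2.569e+00) = 50.875141
iter 2: u=1.398827  f(a)=+4.155e-01  f'(a)=-2.208e+00  a ← 50.875141 − (+4.155e-01/-2.208e+00) = 51.063368
iter 3: u=1.393670  f(a)=+2.577e-03  f'(a)=-2.180e+00  a ← 51.063368 − (+2.577e-03/-2.180e+00) = 51.064550
iter 4: u=1.393638  f(a)=+1.005e-07  f'(a)=-2.180e+00  a ← 51.064550 − (+1.005e-07/-2.180e+00) = 51.064550
iter 5: u=1.393638  f(a)=+2.842e-14  f'(a)=-2.180e+00  a ← 51.064550 − (+2.842e-14/-2.180e+00) = 51.064550
converged: |Δa| < 1e-12 after 5 iterations
sag = a·(cosh(S/(2a)) − 1) = 51.064550·(cosh(1.393638) − 1) = 58.153680
T_max/T_min = cosh(S/(2a)) = 2.138827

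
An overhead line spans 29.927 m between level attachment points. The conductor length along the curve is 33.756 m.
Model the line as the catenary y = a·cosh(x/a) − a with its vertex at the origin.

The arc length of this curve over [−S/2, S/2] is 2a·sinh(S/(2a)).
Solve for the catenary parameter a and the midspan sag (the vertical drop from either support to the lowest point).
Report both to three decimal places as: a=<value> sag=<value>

a=17.397 sag=6.842

seed: a₀ = √(S³/(24(L−S))) = √(29.927³/(24·3.829)) = 17.078372
iter 1: u=0.876167  f(a)=+1.497e-01  f'(a)=-4.838e-01  a ← 17.078372 − (+1.497e-01/-4.838e-01) = 17.387778
iter 2: u=0.860576  f(a)=+4.165e-03  f'(a)=-4.572e-01  a ← 17.387778 − (+4.165e-03/-4.572e-01) = 17.396887
iter 3: u=0.860125  f(a)=+3.428e-06  f'(a)=-4.564e-01  a ← 17.396887 − (+3.428e-06/-4.564e-01) = 17.396894
iter 4: u=0.860125  f(a)=+2.331e-12  f'(a)=-4.564e-01  a ← 17.396894 − (+2.331e-12/-4.564e-01) = 17.396894
converged: |Δa| < 1e-12 after 4 iterations
sag = a·(cosh(S/(2a)) − 1) = 17.396894·(cosh(0.860125) − 1) = 6.841893
T_max/T_min = cosh(S/(2a)) = 1.393282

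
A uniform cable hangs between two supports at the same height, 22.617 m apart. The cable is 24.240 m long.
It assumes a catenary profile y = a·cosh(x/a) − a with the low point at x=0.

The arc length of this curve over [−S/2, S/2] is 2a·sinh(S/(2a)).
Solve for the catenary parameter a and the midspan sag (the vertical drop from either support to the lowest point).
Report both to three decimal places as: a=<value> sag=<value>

seed: a₀ = √(S³/(24(L−S))) = √(22.617³/(24·1.623)) = 17.234061
iter 1: u=0.656172  f(a)=+3.530e-02  f'(a)=-1.966e-01  a ← 17.234061 − (+3.530e-02/-1.966e-01) = 17.413630
iter 2: u=0.649405  f(a)=+5.593e-04  f'(a)=-1.904e-01  a ← 17.413630 − (+5.593e-04/-1.904e-01) = 17.416568
iter 3: u=0.649296  f(a)=+1.454e-07  f'(a)=-1.903e-01  a ← 17.416568 − (+1.454e-07/-1.903e-01) = 17.416569
iter 4: u=0.649296  f(a)=+1.421e-14  f'(a)=-1.903e-01  a ← 17.416569 − (+1.421e-14/-1.903e-01) = 17.416569
converged: |Δa| < 1e-12 after 4 iterations
sag = a·(cosh(S/(2a)) − 1) = 17.416569·(cosh(0.649296) − 1) = 3.802085
T_max/T_min = cosh(S/(2a)) = 1.218303

a=17.417 sag=3.802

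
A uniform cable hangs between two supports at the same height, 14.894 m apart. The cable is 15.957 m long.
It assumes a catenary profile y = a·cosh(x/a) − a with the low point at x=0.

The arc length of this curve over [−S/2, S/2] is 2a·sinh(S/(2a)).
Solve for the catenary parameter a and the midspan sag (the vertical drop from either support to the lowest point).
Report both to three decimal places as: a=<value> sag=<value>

a=11.500 sag=2.497

seed: a₀ = √(S³/(24(L−S))) = √(14.894³/(24·1.063)) = 11.380066
iter 1: u=0.654390  f(a)=+2.299e-02  f'(a)=-1.949e-01  a ← 11.380066 − (+2.299e-02/-1.949e-01) = 11.498018
iter 2: u=0.647677  f(a)=+3.624e-04  f'(a)=-1.888e-01  a ← 11.498018 − (+3.624e-04/-1.888e-01) = 11.499937
iter 3: u=0.647569  f(a)=+9.321e-08  f'(a)=-1.887e-01  a ← 11.499937 − (+9.321e-08/-1.887e-01) = 11.499937
iter 4: u=0.647569  f(a)=+3.553e-15  f'(a)=-1.887e-01  a ← 11.499937 − (+3.553e-15/-1.887e-01) = 11.499937
converged: |Δa| < 1e-12 after 4 iterations
sag = a·(cosh(S/(2a)) − 1) = 11.499937·(cosh(0.647569) − 1) = 2.496670
T_max/T_min = cosh(S/(2a)) = 1.217103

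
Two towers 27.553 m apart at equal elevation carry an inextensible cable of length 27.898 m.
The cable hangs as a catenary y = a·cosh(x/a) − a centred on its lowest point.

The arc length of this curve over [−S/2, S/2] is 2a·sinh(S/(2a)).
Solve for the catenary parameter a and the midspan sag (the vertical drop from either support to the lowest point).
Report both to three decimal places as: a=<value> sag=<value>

a=50.356 sag=1.896

seed: a₀ = √(S³/(24(L−S))) = √(27.553³/(24·0.345)) = 50.261815
iter 1: u=0.274095  f(a)=+1.298e-03  f'(a)=-1.383e-02  a ← 50.261815 − (+1.298e-03/-1.383e-02) = 50.355679
iter 2: u=0.273584  f(a)=+3.646e-06  f'(a)=-1.375e-02  a ← 50.355679 − (+3.646e-06/-1.375e-02) = 50.355944
iter 3: u=0.273582  f(a)=+2.893e-11  f'(a)=-1.375e-02  a ← 50.355944 − (+2.893e-11/-1.375e-02) = 50.355944
iter 4: u=0.273582  f(a)=+0.000e+00  f'(a)=-1.375e-02  a ← 50.355944 − (+0.000e+00/-1.375e-02) = 50.355944
converged: |Δa| < 1e-12 after 4 iterations
sag = a·(cosh(S/(2a)) − 1) = 50.355944·(cosh(0.273582) − 1) = 1.896288
T_max/T_min = cosh(S/(2a)) = 1.037658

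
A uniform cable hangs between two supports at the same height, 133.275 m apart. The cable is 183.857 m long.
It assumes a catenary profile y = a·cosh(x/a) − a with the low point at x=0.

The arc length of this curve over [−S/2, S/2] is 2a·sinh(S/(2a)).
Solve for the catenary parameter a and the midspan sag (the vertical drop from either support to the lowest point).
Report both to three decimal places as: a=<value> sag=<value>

seed: a₀ = √(S³/(24(L−S))) = √(133.275³/(24·50.582)) = 44.159019
iter 1: u=1.509035  f(a)=+6.082e+00  f'(a)=-2.857e+00  a ← 44.159019 − (+6.082e+00/-2.857e+00) = 46.287790
iter 2: u=1.439635  f(a)=+4.674e-01  f'(a)=-2.433e+00  a ← 46.287790 − (+4.674e-01/-2.433e+00) = 46.479897
iter 3: u=1.433684  f(a)=+3.269e-03  f'(a)=-2.399e+00  a ← 46.479897 − (+3.269e-03/-2.399e+00) = 46.481260
iter 4: u=1.433642  f(a)=+1.624e-07  f'(a)=-2.399e+00  a ← 46.481260 − (+1.624e-07/-2.399e+00) = 46.481260
iter 5: u=1.433642  f(a)=+2.842e-14  f'(a)=-2.399e+00  a ← 46.481260 − (+2.842e-14/-2.399e+00) = 46.481260
converged: |Δa| < 1e-12 after 5 iterations
sag = a·(cosh(S/(2a)) − 1) = 46.481260·(cosh(1.433642) − 1) = 56.530179
T_max/T_min = cosh(S/(2a)) = 2.216193

a=46.481 sag=56.530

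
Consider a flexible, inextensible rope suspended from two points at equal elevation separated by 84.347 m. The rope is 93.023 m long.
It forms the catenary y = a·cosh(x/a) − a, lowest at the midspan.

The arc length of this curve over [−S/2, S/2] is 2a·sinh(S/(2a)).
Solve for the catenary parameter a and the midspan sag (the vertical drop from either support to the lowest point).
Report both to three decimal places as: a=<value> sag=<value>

seed: a₀ = √(S³/(24(L−S))) = √(84.347³/(24·8.676)) = 53.683283
iter 1: u=0.785598  f(a)=+2.717e-01  f'(a)=-3.436e-01  a ← 53.683283 − (+2.717e-01/-3.436e-01) = 54.473959
iter 2: u=0.774196  f(a)=+6.119e-03  f'(a)=-3.283e-01  a ← 54.473959 − (+6.119e-03/-3.283e-01) = 54.492598
iter 3: u=0.773931  f(a)=+3.262e-06  f'(a)=-3.280e-01  a ← 54.492598 − (+3.262e-06/-3.280e-01) = 54.492608
iter 4: u=0.773931  f(a)=+9.237e-13  f'(a)=-3.280e-01  a ← 54.492608 − (+9.237e-13/-3.280e-01) = 54.492608
converged: |Δa| < 1e-12 after 4 iterations
sag = a·(cosh(S/(2a)) − 1) = 54.492608·(cosh(0.773931) − 1) = 17.150703
T_max/T_min = cosh(S/(2a)) = 1.314734

a=54.493 sag=17.151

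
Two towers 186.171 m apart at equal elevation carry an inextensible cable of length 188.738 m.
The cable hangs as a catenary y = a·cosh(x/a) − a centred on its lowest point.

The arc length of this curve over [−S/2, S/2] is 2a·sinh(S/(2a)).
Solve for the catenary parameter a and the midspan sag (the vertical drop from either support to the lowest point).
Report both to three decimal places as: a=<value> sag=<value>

a=324.298 sag=13.451

seed: a₀ = √(S³/(24(L−S))) = √(186.171³/(24·2.567)) = 323.630536
iter 1: u=0.287629  f(a)=+1.064e-02  f'(a)=-1.600e-02  a ← 323.630536 − (+1.064e-02/-1.600e-02) = 324.295689
iter 2: u=0.287039  f(a)=+3.289e-05  f'(a)=-1.590e-02  a ← 324.295689 − (+3.289e-05/-1.590e-02) = 324.297758
iter 3: u=0.287037  f(a)=+3.165e-10  f'(a)=-1.590e-02  a ← 324.297758 − (+3.165e-10/-1.590e-02) = 324.297758
iter 4: u=0.287037  f(a)=-2.842e-14  f'(a)=-1.590e-02  a ← 324.297758 − (-2.842e-14/-1.590e-02) = 324.297758
converged: |Δa| < 1e-12 after 4 iterations
sag = a·(cosh(S/(2a)) − 1) = 324.297758·(cosh(0.287037) − 1) = 13.451474
T_max/T_min = cosh(S/(2a)) = 1.041479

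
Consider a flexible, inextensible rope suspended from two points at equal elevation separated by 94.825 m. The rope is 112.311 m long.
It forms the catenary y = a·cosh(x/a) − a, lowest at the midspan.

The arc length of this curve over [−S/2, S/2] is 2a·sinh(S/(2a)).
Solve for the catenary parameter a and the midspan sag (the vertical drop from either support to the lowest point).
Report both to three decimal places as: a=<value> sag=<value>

a=46.272 sag=26.492

seed: a₀ = √(S³/(24(L−S))) = √(94.825³/(24·17.486)) = 45.074760
iter 1: u=1.051864  f(a)=+9.932e-01  f'(a)=-8.652e-01  a ← 45.074760 − (+9.932e-01/-8.652e-01) = 46.222761
iter 2: u=1.025739  f(a)=+3.921e-02  f'(a)=-7.981e-01  a ← 46.222761 − (+3.921e-02/-7.981e-01) = 46.271891
iter 3: u=1.024650  f(a)=+6.667e-05  f'(a)=-7.954e-01  a ← 46.271891 − (+6.667e-05/-7.954e-01) = 46.271975
iter 4: u=1.024648  f(a)=+1.935e-10  f'(a)=-7.954e-01  a ← 46.271975 − (+1.935e-10/-7.954e-01) = 46.271975
iter 5: u=1.024648  f(a)=+0.000e+00  f'(a)=-7.954e-01  a ← 46.271975 − (+0.000e+00/-7.954e-01) = 46.271975
converged: |Δa| < 1e-12 after 5 iterations
sag = a·(cosh(S/(2a)) − 1) = 46.271975·(cosh(1.024648) − 1) = 26.491586
T_max/T_min = cosh(S/(2a)) = 1.572519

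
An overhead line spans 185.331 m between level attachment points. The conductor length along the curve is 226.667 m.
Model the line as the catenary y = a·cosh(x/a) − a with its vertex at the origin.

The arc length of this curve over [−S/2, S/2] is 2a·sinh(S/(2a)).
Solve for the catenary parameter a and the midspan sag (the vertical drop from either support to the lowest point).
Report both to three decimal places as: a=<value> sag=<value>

a=82.657 sag=57.617

seed: a₀ = √(S³/(24(L−S))) = √(185.331³/(24·41.336)) = 80.103641
iter 1: u=1.156820  f(a)=+2.856e+00  f'(a)=-1.177e+00  a ← 80.103641 − (+2.856e+00/-1.177e+00) = 82.529963
iter 2: u=1.122810  f(a)=+1.349e-01  f'(a)=-1.068e+00  a ← 82.529963 − (+1.349e-01/-1.068e+00) = 82.656241
iter 3: u=1.121095  f(a)=+3.340e-04  f'(a)=-1.063e+00  a ← 82.656241 − (+3.340e-04/-1.063e+00) = 82.656555
iter 4: u=1.121091  f(a)=+2.058e-09  f'(a)=-1.063e+00  a ← 82.656555 − (+2.058e-09/-1.063e+00) = 82.656555
iter 5: u=1.121091  f(a)=+8.527e-14  f'(a)=-1.063e+00  a ← 82.656555 − (+8.527e-14/-1.063e+00) = 82.656555
converged: |Δa| < 1e-12 after 5 iterations
sag = a·(cosh(S/(2a)) − 1) = 82.656555·(cosh(1.121091) − 1) = 57.616708
T_max/T_min = cosh(S/(2a)) = 1.697062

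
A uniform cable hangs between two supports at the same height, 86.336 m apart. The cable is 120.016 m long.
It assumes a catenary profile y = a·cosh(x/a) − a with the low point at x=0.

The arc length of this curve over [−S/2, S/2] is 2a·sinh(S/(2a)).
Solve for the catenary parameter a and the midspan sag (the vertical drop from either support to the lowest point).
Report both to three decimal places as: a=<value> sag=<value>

a=29.738 sag=37.234

seed: a₀ = √(S³/(24(L−S))) = √(86.336³/(24·33.680)) = 28.216050
iter 1: u=1.529909  f(a)=+4.169e+00  f'(a)=-2.995e+00  a ← 28.216050 − (+4.169e+00/-2.995e+00) = 29.607958
iter 2: u=1.457986  f(a)=+3.283e-01  f'(a)=-2.540e+00  a ← 29.607958 − (+3.283e-01/-2.540e+00) = 29.737209
iter 3: u=1.451649  f(a)=+2.421e-03  f'(a)=-2.503e+00  a ← 29.737209 − (+2.421e-03/-2.503e+00) = 29.738177
iter 4: u=1.451602  f(a)=+1.338e-07  f'(a)=-2.502e+00  a ← 29.738177 − (+1.338e-07/-2.502e+00) = 29.738177
iter 5: u=1.451602  f(a)=+0.000e+00  f'(a)=-2.502e+00  a ← 29.738177 − (+0.000e+00/-2.502e+00) = 29.738177
converged: |Δa| < 1e-12 after 5 iterations
sag = a·(cosh(S/(2a)) − 1) = 29.738177·(cosh(1.451602) − 1) = 37.234349
T_max/T_min = cosh(S/(2a)) = 2.252072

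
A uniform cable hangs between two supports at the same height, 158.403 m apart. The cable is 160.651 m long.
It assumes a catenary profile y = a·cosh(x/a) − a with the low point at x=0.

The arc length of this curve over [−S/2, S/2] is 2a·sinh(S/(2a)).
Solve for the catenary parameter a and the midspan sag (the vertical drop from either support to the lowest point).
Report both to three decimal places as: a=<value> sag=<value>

a=271.996 sag=11.613

seed: a₀ = √(S³/(24(L−S))) = √(158.403³/(24·2.248)) = 271.419677
iter 1: u=0.291805  f(a)=+9.590e-03  f'(a)=-1.671e-02  a ← 271.419677 − (+9.590e-03/-1.671e-02) = 271.993731
iter 2: u=0.291189  f(a)=+3.051e-05  f'(a)=-1.660e-02  a ← 271.993731 − (+3.051e-05/-1.660e-02) = 271.995569
iter 3: u=0.291187  f(a)=+3.110e-10  f'(a)=-1.660e-02  a ← 271.995569 − (+3.110e-10/-1.660e-02) = 271.995569
iter 4: u=0.291187  f(a)=-2.842e-14  f'(a)=-1.660e-02  a ← 271.995569 − (-2.842e-14/-1.660e-02) = 271.995569
converged: |Δa| < 1e-12 after 4 iterations
sag = a·(cosh(S/(2a)) − 1) = 271.995569·(cosh(0.291187) − 1) = 11.612921
T_max/T_min = cosh(S/(2a)) = 1.042695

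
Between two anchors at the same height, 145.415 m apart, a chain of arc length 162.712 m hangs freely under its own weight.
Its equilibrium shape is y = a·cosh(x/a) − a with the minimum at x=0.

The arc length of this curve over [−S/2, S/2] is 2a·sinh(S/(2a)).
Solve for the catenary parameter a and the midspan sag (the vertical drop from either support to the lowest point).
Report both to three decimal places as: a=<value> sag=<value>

seed: a₀ = √(S³/(24(L−S))) = √(145.415³/(24·17.297)) = 86.064252
iter 1: u=0.844805  f(a)=+6.278e-01  f'(a)=-4.314e-01  a ← 86.064252 − (+6.278e-01/-4.314e-01) = 87.519644
iter 2: u=0.830756  f(a)=+1.628e-02  f'(a)=-4.093e-01  a ← 87.519644 − (+1.628e-02/-4.093e-01) = 87.559421
iter 3: u=0.830379  f(a)=+1.159e-05  f'(a)=-4.087e-01  a ← 87.559421 − (+1.159e-05/-4.087e-01) = 87.559450
iter 4: u=0.830379  f(a)=+5.883e-12  f'(a)=-4.087e-01  a ← 87.559450 − (+5.883e-12/-4.087e-01) = 87.559450
converged: |Δa| < 1e-12 after 4 iterations
sag = a·(cosh(S/(2a)) − 1) = 87.559450·(cosh(0.830379) − 1) = 31.962331
T_max/T_min = cosh(S/(2a)) = 1.365036

a=87.559 sag=31.962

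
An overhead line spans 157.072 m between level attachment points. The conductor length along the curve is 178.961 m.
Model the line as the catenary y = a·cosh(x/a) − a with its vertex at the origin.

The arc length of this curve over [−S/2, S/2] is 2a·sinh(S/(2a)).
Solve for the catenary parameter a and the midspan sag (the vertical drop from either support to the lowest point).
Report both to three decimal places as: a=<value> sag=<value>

seed: a₀ = √(S³/(24(L−S))) = √(157.072³/(24·21.889)) = 85.887424
iter 1: u=0.914406  f(a)=+9.335e-01  f'(a)=-5.536e-01  a ← 85.887424 − (+9.335e-01/-5.536e-01) = 87.573661
iter 2: u=0.896799  f(a)=+2.820e-02  f'(a)=-5.206e-01  a ← 87.573661 − (+2.820e-02/-5.206e-01) = 87.627829
iter 3: u=0.896245  f(a)=+2.751e-05  f'(a)=-5.196e-01  a ← 87.627829 − (+2.751e-05/-5.196e-01) = 87.627882
iter 4: u=0.896244  f(a)=+2.623e-11  f'(a)=-5.196e-01  a ← 87.627882 − (+2.623e-11/-5.196e-01) = 87.627882
converged: |Δa| < 1e-12 after 4 iterations
sag = a·(cosh(S/(2a)) − 1) = 87.627882·(cosh(0.896244) − 1) = 37.613507
T_max/T_min = cosh(S/(2a)) = 1.429241

a=87.628 sag=37.614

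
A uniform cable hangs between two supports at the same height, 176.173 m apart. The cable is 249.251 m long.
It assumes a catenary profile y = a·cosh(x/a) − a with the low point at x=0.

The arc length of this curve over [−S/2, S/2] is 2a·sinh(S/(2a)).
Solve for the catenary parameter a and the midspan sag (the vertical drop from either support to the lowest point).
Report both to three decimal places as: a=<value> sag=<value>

seed: a₀ = √(S³/(24(L−S))) = √(176.173³/(24·73.078)) = 55.835457
iter 1: u=1.577609  f(a)=+9.652e+00  f'(a)=-3.330e+00  a ← 55.835457 − (+9.652e+00/-3.330e+00) = 58.734151
iter 2: u=1.499749  f(a)=+8.026e-01  f'(a)=-2.797e+00  a ← 58.734151 − (+8.026e-01/-2.797e+00) = 59.021082
iter 3: u=1.492458  f(a)=+6.661e-03  f'(a)=-2.751e+00  a ← 59.021082 − (+6.661e-03/-2.751e+00) = 59.023503
iter 4: u=1.492397  f(a)=+4.672e-07  f'(a)=-2.750e+00  a ← 59.023503 − (+4.672e-07/-2.750e+00) = 59.023503
iter 5: u=1.492397  f(a)=-2.842e-14  f'(a)=-2.750e+00  a ← 59.023503 − (-2.842e-14/-2.750e+00) = 59.023503
converged: |Δa| < 1e-12 after 5 iterations
sag = a·(cosh(S/(2a)) − 1) = 59.023503·(cosh(1.492397) − 1) = 78.872433
T_max/T_min = cosh(S/(2a)) = 2.336289

a=59.024 sag=78.872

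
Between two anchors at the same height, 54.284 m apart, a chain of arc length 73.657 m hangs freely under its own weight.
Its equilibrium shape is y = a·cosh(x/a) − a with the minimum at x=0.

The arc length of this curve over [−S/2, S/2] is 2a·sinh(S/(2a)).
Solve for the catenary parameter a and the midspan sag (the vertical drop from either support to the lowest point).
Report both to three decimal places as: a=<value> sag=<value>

a=19.469 sag=22.189

seed: a₀ = √(S³/(24(L−S))) = √(54.284³/(24·19.373)) = 18.548283
iter 1: u=1.463316  f(a)=+2.183e+00  f'(a)=-2.572e+00  a ← 18.548283 − (+2.183e+00/-2.572e+00) = 19.397143
iter 2: u=1.399278  f(a)=+1.588e-01  f'(a)=-2.210e+00  a ← 19.397143 − (+1.588e-01/-2.210e+00) = 19.469001
iter 3: u=1.394114  f(a)=+9.862e-04  f'(a)=-2.183e+00  a ← 19.469001 − (+9.862e-04/-2.183e+00) = 19.469453
iter 4: u=1.394081  f(a)=+3.855e-08  f'(a)=-2.183e+00  a ← 19.469453 − (+3.855e-08/-2.183e+00) = 19.469453
iter 5: u=1.394081  f(a)=+1.421e-14  f'(a)=-2.183e+00  a ← 19.469453 − (+1.421e-14/-2.183e+00) = 19.469453
converged: |Δa| < 1e-12 after 5 iterations
sag = a·(cosh(S/(2a)) − 1) = 19.469453·(cosh(1.394081) − 1) = 22.188656
T_max/T_min = cosh(S/(2a)) = 2.139665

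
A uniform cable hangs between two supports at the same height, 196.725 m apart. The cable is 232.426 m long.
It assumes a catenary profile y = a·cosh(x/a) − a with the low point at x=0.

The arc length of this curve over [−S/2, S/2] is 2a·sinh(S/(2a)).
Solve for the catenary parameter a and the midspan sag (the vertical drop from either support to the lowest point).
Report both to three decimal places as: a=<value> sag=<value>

seed: a₀ = √(S³/(24(L−S))) = √(196.725³/(24·35.701)) = 94.263491
iter 1: u=1.043485  f(a)=+1.995e+00  f'(a)=-8.432e-01  a ← 94.263491 − (+1.995e+00/-8.432e-01) = 96.629209
iter 2: u=1.017938  f(a)=+7.756e-02  f'(a)=-7.788e-01  a ← 96.629209 − (+7.756e-02/-7.788e-01) = 96.728804
iter 3: u=1.016889  f(a)=+1.278e-04  f'(a)=-7.762e-01  a ← 96.728804 − (+1.278e-04/-7.762e-01) = 96.728969
iter 4: u=1.016888  f(a)=+3.480e-10  f'(a)=-7.762e-01  a ← 96.728969 − (+3.480e-10/-7.762e-01) = 96.728969
iter 5: u=1.016888  f(a)=+2.842e-14  f'(a)=-7.762e-01  a ← 96.728969 − (+2.842e-14/-7.762e-01) = 96.728969
converged: |Δa| < 1e-12 after 5 iterations
sag = a·(cosh(S/(2a)) − 1) = 96.728969·(cosh(1.016888) − 1) = 54.472733
T_max/T_min = cosh(S/(2a)) = 1.563148

a=96.729 sag=54.473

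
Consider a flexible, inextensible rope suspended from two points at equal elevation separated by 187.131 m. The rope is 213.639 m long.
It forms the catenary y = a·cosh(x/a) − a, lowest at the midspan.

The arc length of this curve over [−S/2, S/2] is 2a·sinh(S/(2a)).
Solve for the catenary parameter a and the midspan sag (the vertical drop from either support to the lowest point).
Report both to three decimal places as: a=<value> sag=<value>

a=103.580 sag=45.213

seed: a₀ = √(S³/(24(L−S))) = √(187.131³/(24·26.508)) = 101.490293
iter 1: u=0.921916  f(a)=+1.150e+00  f'(a)=-5.681e-01  a ← 101.490293 − (+1.150e+00/-5.681e-01) = 103.513664
iter 2: u=0.903895  f(a)=+3.528e-02  f'(a)=-5.338e-01  a ← 103.513664 − (+3.528e-02/-5.338e-01) = 103.579758
iter 3: u=0.903318  f(a)=+3.555e-05  f'(a)=-5.327e-01  a ← 103.579758 − (+3.555e-05/-5.327e-01) = 103.579824
iter 4: u=0.903318  f(a)=+3.618e-11  f'(a)=-5.327e-01  a ← 103.579824 − (+3.618e-11/-5.327e-01) = 103.579824
converged: |Δa| < 1e-12 after 4 iterations
sag = a·(cosh(S/(2a)) − 1) = 103.579824·(cosh(0.903318) − 1) = 45.212600
T_max/T_min = cosh(S/(2a)) = 1.436500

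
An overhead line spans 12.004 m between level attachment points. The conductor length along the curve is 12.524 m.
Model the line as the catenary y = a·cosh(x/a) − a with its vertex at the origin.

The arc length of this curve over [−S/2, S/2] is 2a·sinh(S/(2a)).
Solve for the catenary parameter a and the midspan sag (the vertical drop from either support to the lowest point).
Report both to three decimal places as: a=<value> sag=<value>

a=11.849 sag=1.553

seed: a₀ = √(S³/(24(L−S))) = √(12.004³/(24·0.520)) = 11.772852
iter 1: u=0.509817  f(a)=+6.800e-03  f'(a)=-9.066e-02  a ← 11.772852 − (+6.800e-03/-9.066e-02) = 11.847858
iter 2: u=0.506589  f(a)=+6.553e-05  f'(a)=-8.892e-02  a ← 11.847858 − (+6.553e-05/-8.892e-02) = 11.848595
iter 3: u=0.506558  f(a)=+6.218e-09  f'(a)=-8.890e-02  a ← 11.848595 − (+6.218e-09/-8.890e-02) = 11.848595
iter 4: u=0.506558  f(a)=-1.776e-15  f'(a)=-8.890e-02  a ← 11.848595 − (-1.776e-15/-8.890e-02) = 11.848595
converged: |Δa| < 1e-12 after 4 iterations
sag = a·(cosh(S/(2a)) − 1) = 11.848595·(cosh(0.506558) − 1) = 1.552966
T_max/T_min = cosh(S/(2a)) = 1.131068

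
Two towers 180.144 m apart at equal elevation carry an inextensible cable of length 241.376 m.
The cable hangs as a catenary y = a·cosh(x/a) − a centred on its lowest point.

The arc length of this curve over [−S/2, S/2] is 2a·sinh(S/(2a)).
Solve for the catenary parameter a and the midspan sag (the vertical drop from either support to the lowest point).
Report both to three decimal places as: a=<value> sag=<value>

seed: a₀ = √(S³/(24(L−S))) = √(180.144³/(24·61.232)) = 63.071747
iter 1: u=1.428088  f(a)=+6.556e+00  f'(a)=-2.368e+00  a ← 63.071747 − (+6.556e+00/-2.368e+00) = 65.840733
iter 2: u=1.368029  f(a)=+4.564e-01  f'(a)=-2.048e+00  a ← 65.840733 − (+4.564e-01/-2.048e+00) = 66.063565
iter 3: u=1.363414  f(a)=+2.579e-03  f'(a)=-2.025e+00  a ← 66.063565 − (+2.579e-03/-2.025e+00) = 66.064839
iter 4: u=1.363388  f(a)=+8.334e-08  f'(a)=-2.025e+00  a ← 66.064839 − (+8.334e-08/-2.025e+00) = 66.064839
iter 5: u=1.363388  f(a)=-5.684e-14  f'(a)=-2.025e+00  a ← 66.064839 − (-5.684e-14/-2.025e+00) = 66.064839
converged: |Δa| < 1e-12 after 5 iterations
sag = a·(cosh(S/(2a)) − 1) = 66.064839·(cosh(1.363388) − 1) = 71.522066
T_max/T_min = cosh(S/(2a)) = 2.082604

a=66.065 sag=71.522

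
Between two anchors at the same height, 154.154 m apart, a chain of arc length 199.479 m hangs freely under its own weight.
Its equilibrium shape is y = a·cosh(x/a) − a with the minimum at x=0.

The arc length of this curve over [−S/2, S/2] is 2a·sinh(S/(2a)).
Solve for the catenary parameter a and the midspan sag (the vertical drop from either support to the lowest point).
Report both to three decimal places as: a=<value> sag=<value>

seed: a₀ = √(S³/(24(L−S))) = √(154.154³/(24·45.325)) = 58.030681
iter 1: u=1.328211  f(a)=+4.170e+00  f'(a)=-1.856e+00  a ← 58.030681 − (+4.170e+00/-1.856e+00) = 60.277960
iter 2: u=1.278693  f(a)=+2.545e-01  f'(a)=-1.635e+00  a ← 60.277960 − (+2.545e-01/-1.635e+00) = 60.433560
iter 3: u=1.275401  f(a)=+1.084e-03  f'(a)=-1.622e+00  a ← 60.433560 − (+1.084e-03/-1.622e+00) = 60.434228
iter 4: u=1.275387  f(a)=+1.985e-08  f'(a)=-1.621e+00  a ← 60.434228 − (+1.985e-08/-1.621e+00) = 60.434228
iter 5: u=1.275387  f(a)=+2.842e-14  f'(a)=-1.621e+00  a ← 60.434228 − (+2.842e-14/-1.621e+00) = 60.434228
converged: |Δa| < 1e-12 after 5 iterations
sag = a·(cosh(S/(2a)) − 1) = 60.434228·(cosh(1.275387) − 1) = 56.185941
T_max/T_min = cosh(S/(2a)) = 1.929704

a=60.434 sag=56.186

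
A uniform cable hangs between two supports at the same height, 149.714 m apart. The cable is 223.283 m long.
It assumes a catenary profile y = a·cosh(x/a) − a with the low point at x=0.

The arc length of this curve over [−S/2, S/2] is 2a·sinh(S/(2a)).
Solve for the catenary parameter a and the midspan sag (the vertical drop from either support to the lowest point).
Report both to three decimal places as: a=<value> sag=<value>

a=46.503 sag=74.436

seed: a₀ = √(S³/(24(L−S))) = √(149.714³/(24·73.569)) = 43.595391
iter 1: u=1.717085  f(a)=+1.164e+01  f'(a)=-4.481e+00  a ← 43.595391 − (+1.164e+01/-4.481e+00) = 46.192835
iter 2: u=1.620533  f(a)=+1.121e+00  f'(a)=-3.656e+00  a ← 46.192835 − (+1.121e+00/-3.656e+00) = 46.499572
iter 3: u=1.609843  f(a)=+1.286e-02  f'(a)=-3.572e+00  a ← 46.499572 − (+1.286e-02/-3.572e+00) = 46.503172
iter 4: u=1.609718  f(a)=+1.733e-06  f'(a)=-3.571e+00  a ← 46.503172 − (+1.733e-06/-3.571e+00) = 46.503172
iter 5: u=1.609718  f(a)=+0.000e+00  f'(a)=-3.571e+00  a ← 46.503172 − (+0.000e+00/-3.571e+00) = 46.503172
converged: |Δa| < 1e-12 after 5 iterations
sag = a·(cosh(S/(2a)) − 1) = 46.503172·(cosh(1.609718) − 1) = 74.436356
T_max/T_min = cosh(S/(2a)) = 2.600673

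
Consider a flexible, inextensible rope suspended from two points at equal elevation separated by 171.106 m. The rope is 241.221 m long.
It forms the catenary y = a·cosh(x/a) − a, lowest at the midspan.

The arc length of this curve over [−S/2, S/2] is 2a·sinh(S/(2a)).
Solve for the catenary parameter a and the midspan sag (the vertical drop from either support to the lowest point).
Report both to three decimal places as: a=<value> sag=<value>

a=57.642 sag=76.035

seed: a₀ = √(S³/(24(L−S))) = √(171.106³/(24·70.115)) = 54.561559
iter 1: u=1.568009  f(a)=+9.142e+00  f'(a)=-3.260e+00  a ← 54.561559 − (+9.142e+00/-3.260e+00) = 57.365637
iter 2: u=1.491363  f(a)=+7.520e-01  f'(a)=-2.744e+00  a ← 57.365637 − (+7.520e-01/-2.744e+00) = 57.639697
iter 3: u=1.484272  f(a)=+6.097e-03  f'(a)=-2.700e+00  a ← 57.639697 − (+6.097e-03/-2.700e+00) = 57.641955
iter 4: u=1.484214  f(a)=+4.079e-07  f'(a)=-2.699e+00  a ← 57.641955 − (+4.079e-07/-2.699e+00) = 57.641955
iter 5: u=1.484214  f(a)=+5.684e-14  f'(a)=-2.699e+00  a ← 57.641955 − (+5.684e-14/-2.699e+00) = 57.641955
converged: |Δa| < 1e-12 after 5 iterations
sag = a·(cosh(S/(2a)) − 1) = 57.641955·(cosh(1.484214) − 1) = 76.034848
T_max/T_min = cosh(S/(2a)) = 2.319089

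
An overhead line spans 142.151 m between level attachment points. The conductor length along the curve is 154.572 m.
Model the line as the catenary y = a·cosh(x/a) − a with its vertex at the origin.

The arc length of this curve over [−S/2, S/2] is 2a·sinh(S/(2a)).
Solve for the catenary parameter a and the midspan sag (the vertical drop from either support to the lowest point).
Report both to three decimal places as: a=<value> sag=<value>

seed: a₀ = √(S³/(24(L−S))) = √(142.151³/(24·12.421)) = 98.161453
iter 1: u=0.724067  f(a)=+3.297e-01  f'(a)=-2.666e-01  a ← 98.161453 − (+3.297e-01/-2.666e-01) = 99.398154
iter 2: u=0.715059  f(a)=+6.334e-03  f'(a)=-2.564e-01  a ← 99.398154 − (+6.334e-03/-2.564e-01) = 99.422854
iter 3: u=0.714881  f(a)=+2.440e-06  f'(a)=-2.562e-01  a ← 99.422854 − (+2.440e-06/-2.562e-01) = 99.422864
iter 4: u=0.714881  f(a)=+3.411e-13  f'(a)=-2.562e-01  a ← 99.422864 − (+3.411e-13/-2.562e-01) = 99.422864
converged: |Δa| < 1e-12 after 4 iterations
sag = a·(cosh(S/(2a)) − 1) = 99.422864·(cosh(0.714881) − 1) = 26.505813
T_max/T_min = cosh(S/(2a)) = 1.266597

a=99.423 sag=26.506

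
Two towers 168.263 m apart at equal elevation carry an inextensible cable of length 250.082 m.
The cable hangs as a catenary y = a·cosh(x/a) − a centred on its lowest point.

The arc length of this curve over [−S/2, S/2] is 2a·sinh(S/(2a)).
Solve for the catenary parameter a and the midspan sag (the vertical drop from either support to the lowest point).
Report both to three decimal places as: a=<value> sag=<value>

a=52.509 sag=83.110

seed: a₀ = √(S³/(24(L−S))) = √(168.263³/(24·81.819)) = 49.254990
iter 1: u=1.708081  f(a)=+1.280e+01  f'(a)=-4.398e+00  a ← 49.254990 − (+1.280e+01/-4.398e+00) = 52.165081
iter 2: u=1.612793  f(a)=+1.222e+00  f'(a)=-3.595e+00  a ← 52.165081 − (+1.222e+00/-3.595e+00) = 52.504994
iter 3: u=1.602352  f(a)=+1.374e-02  f'(a)=-3.515e+00  a ← 52.504994 − (+1.374e-02/-3.515e+00) = 52.508902
iter 4: u=1.602233  f(a)=+1.779e-06  f'(a)=-3.514e+00  a ← 52.508902 − (+1.779e-06/-3.514e+00) = 52.508903
iter 5: u=1.602233  f(a)=-2.842e-14  f'(a)=-3.514e+00  a ← 52.508903 − (-2.842e-14/-3.514e+00) = 52.508903
converged: |Δa| < 1e-12 after 5 iterations
sag = a·(cosh(S/(2a)) − 1) = 52.508903·(cosh(1.602233) − 1) = 83.109815
T_max/T_min = cosh(S/(2a)) = 2.582776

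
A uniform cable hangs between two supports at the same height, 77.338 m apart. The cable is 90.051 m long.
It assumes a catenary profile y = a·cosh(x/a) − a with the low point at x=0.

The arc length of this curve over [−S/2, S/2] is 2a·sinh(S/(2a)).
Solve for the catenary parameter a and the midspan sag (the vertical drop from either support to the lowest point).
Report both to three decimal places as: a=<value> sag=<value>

seed: a₀ = √(S³/(24(L−S))) = √(77.338³/(24·12.713)) = 38.936756
iter 1: u=0.993123  f(a)=+6.419e-01  f'(a)=-7.197e-01  a ← 38.936756 − (+6.419e-01/-7.197e-01) = 39.828575
iter 2: u=0.970886  f(a)=+2.271e-02  f'(a)=-6.696e-01  a ← 39.828575 − (+2.271e-02/-6.696e-01) = 39.862497
iter 3: u=0.970060  f(a)=+3.076e-05  f'(a)=-6.678e-01  a ← 39.862497 − (+3.076e-05/-6.678e-01) = 39.862543
iter 4: u=0.970059  f(a)=+5.656e-11  f'(a)=-6.678e-01  a ← 39.862543 − (+5.656e-11/-6.678e-01) = 39.862543
iter 5: u=0.970059  f(a)=+0.000e+00  f'(a)=-6.678e-01  a ← 39.862543 − (+0.000e+00/-6.678e-01) = 39.862543
converged: |Δa| < 1e-12 after 5 iterations
sag = a·(cosh(S/(2a)) − 1) = 39.862543·(cosh(0.970059) − 1) = 20.273286
T_max/T_min = cosh(S/(2a)) = 1.508580

a=39.863 sag=20.273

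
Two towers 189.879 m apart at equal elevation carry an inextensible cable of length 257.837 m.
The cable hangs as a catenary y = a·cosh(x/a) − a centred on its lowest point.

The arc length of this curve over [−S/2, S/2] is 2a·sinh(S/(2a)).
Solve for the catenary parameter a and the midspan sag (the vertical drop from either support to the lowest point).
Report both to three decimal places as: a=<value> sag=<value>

seed: a₀ = √(S³/(24(L−S))) = √(189.879³/(24·67.958)) = 64.787241
iter 1: u=1.465404  f(a)=+7.681e+00  f'(a)=-2.584e+00  a ← 64.787241 − (+7.681e+00/-2.584e+00) = 67.759411
iter 2: u=1.401126  f(a)=+5.602e-01  f'(a)=-2.220e+00  a ← 67.759411 − (+5.602e-01/-2.220e+00) = 68.011759
iter 3: u=1.395928  f(a)=+3.498e-03  f'(a)=-2.192e+00  a ← 68.011759 − (+3.498e-03/-2.192e+00) = 68.013354
iter 4: u=1.395895  f(a)=+1.383e-07  f'(a)=-2.192e+00  a ← 68.013354 − (+1.383e-07/-2.192e+00) = 68.013354
iter 5: u=1.395895  f(a)=-5.684e-14  f'(a)=-2.192e+00  a ← 68.013354 − (-5.684e-14/-2.192e+00) = 68.013354
converged: |Δa| < 1e-12 after 5 iterations
sag = a·(cosh(S/(2a)) − 1) = 68.013354·(cosh(1.395895) − 1) = 77.746023
T_max/T_min = cosh(S/(2a)) = 2.143099

a=68.013 sag=77.746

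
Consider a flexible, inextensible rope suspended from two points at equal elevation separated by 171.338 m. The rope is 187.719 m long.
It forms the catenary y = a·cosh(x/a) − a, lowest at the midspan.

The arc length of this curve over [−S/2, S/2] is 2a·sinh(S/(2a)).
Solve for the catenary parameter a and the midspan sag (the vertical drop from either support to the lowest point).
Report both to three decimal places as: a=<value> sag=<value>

seed: a₀ = √(S³/(24(L−S))) = √(171.338³/(24·16.381)) = 113.110967
iter 1: u=0.757389  f(a)=+4.763e-01  f'(a)=-3.066e-01  a ← 113.110967 − (+4.763e-01/-3.066e-01) = 114.664459
iter 2: u=0.747128  f(a)=+9.990e-03  f'(a)=-2.939e-01  a ← 114.664459 − (+9.990e-03/-2.939e-01) = 114.698455
iter 3: u=0.746906  f(a)=+4.604e-06  f'(a)=-2.936e-01  a ← 114.698455 − (+4.604e-06/-2.936e-01) = 114.698470
iter 4: u=0.746906  f(a)=+1.023e-12  f'(a)=-2.936e-01  a ← 114.698470 − (+1.023e-12/-2.936e-01) = 114.698470
converged: |Δa| < 1e-12 after 4 iterations
sag = a·(cosh(S/(2a)) − 1) = 114.698470·(cosh(0.746906) − 1) = 33.508631
T_max/T_min = cosh(S/(2a)) = 1.292145

a=114.698 sag=33.509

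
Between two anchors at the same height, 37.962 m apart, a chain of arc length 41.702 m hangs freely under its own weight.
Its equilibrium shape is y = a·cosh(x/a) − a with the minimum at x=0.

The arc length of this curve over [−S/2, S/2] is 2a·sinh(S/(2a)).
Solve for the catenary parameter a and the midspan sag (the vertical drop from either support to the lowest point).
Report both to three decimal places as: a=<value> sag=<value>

seed: a₀ = √(S³/(24(L−S))) = √(37.962³/(24·3.740)) = 24.687789
iter 1: u=0.768842  f(a)=+1.121e-01  f'(a)=-3.213e-01  a ← 24.687789 − (+1.121e-01/-3.213e-01) = 25.036734
iter 2: u=0.758126  f(a)=+2.421e-03  f'(a)=-3.075e-01  a ← 25.036734 − (+2.421e-03/-3.075e-01) = 25.044607
iter 3: u=0.757888  f(a)=+1.185e-06  f'(a)=-3.072e-01  a ← 25.044607 − (+1.185e-06/-3.072e-01) = 25.044611
iter 4: u=0.757888  f(a)=+2.913e-13  f'(a)=-3.072e-01  a ← 25.044611 − (+2.913e-13/-3.072e-01) = 25.044611
converged: |Δa| < 1e-12 after 4 iterations
sag = a·(cosh(S/(2a)) − 1) = 25.044611·(cosh(0.757888) − 1) = 7.543681
T_max/T_min = cosh(S/(2a)) = 1.301210

a=25.045 sag=7.544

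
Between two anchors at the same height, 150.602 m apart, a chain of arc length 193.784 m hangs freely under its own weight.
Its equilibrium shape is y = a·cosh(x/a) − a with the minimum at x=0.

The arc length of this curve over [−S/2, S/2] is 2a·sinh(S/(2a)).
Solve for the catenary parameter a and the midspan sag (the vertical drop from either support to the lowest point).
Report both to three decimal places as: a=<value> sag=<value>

seed: a₀ = √(S³/(24(L−S))) = √(150.602³/(24·43.182)) = 57.410207
iter 1: u=1.311631  f(a)=+3.870e+00  f'(a)=-1.780e+00  a ← 57.410207 − (+3.870e+00/-1.780e+00) = 59.585084
iter 2: u=1.263756  f(a)=+2.308e-01  f'(a)=-1.573e+00  a ← 59.585084 − (+2.308e-01/-1.573e+00) = 59.731804
iter 3: u=1.260652  f(a)=+9.359e-04  f'(a)=-1.560e+00  a ← 59.731804 − (+9.359e-04/-1.560e+00) = 59.732404
iter 4: u=1.260639  f(a)=+1.553e-08  f'(a)=-1.560e+00  a ← 59.732404 − (+1.553e-08/-1.560e+00) = 59.732404
iter 5: u=1.260639  f(a)=+0.000e+00  f'(a)=-1.560e+00  a ← 59.732404 − (+0.000e+00/-1.560e+00) = 59.732404
converged: |Δa| < 1e-12 after 5 iterations
sag = a·(cosh(S/(2a)) − 1) = 59.732404·(cosh(1.260639) − 1) = 54.092109
T_max/T_min = cosh(S/(2a)) = 1.905574

a=59.732 sag=54.092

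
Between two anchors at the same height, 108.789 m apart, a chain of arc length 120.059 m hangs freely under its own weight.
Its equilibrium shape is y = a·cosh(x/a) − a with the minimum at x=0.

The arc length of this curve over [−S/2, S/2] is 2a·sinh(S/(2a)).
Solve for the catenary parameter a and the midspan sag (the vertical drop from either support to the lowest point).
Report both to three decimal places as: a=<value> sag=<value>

seed: a₀ = √(S³/(24(L−S))) = √(108.789³/(24·11.270)) = 68.993773
iter 1: u=0.788397  f(a)=+3.555e-01  f'(a)=-3.475e-01  a ← 68.993773 − (+3.555e-01/-3.475e-01) = 70.016869
iter 2: u=0.776877  f(a)=+8.062e-03  f'(a)=-3.319e-01  a ← 70.016869 − (+8.062e-03/-3.319e-01) = 70.041161
iter 3: u=0.776608  f(a)=+4.359e-06  f'(a)=-3.315e-01  a ← 70.041161 − (+4.359e-06/-3.315e-01) = 70.041174
iter 4: u=0.776607  f(a)=+1.293e-12  f'(a)=-3.315e-01  a ← 70.041174 − (+1.293e-12/-3.315e-01) = 70.041174
converged: |Δa| < 1e-12 after 4 iterations
sag = a·(cosh(S/(2a)) − 1) = 70.041174·(cosh(0.776607) − 1) = 22.204731
T_max/T_min = cosh(S/(2a)) = 1.317024

a=70.041 sag=22.205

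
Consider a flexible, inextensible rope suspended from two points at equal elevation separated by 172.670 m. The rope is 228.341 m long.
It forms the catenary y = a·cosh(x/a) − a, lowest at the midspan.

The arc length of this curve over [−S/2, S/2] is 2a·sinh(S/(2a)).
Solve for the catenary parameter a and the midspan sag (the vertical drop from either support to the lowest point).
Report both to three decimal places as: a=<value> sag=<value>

seed: a₀ = √(S³/(24(L−S))) = √(172.670³/(24·55.671)) = 62.073352
iter 1: u=1.390854  f(a)=+5.640e+00  f'(a)=-2.166e+00  a ← 62.073352 − (+5.640e+00/-2.166e+00) = 64.677535
iter 2: u=1.334853  f(a)=+3.743e-01  f'(a)=-1.887e+00  a ← 64.677535 − (+3.743e-01/-1.887e+00) = 64.875923
iter 3: u=1.330771  f(a)=+1.908e-03  f'(a)=-1.868e+00  a ← 64.875923 − (+1.908e-03/-1.868e+00) = 64.876945
iter 4: u=1.330750  f(a)=+5.016e-08  f'(a)=-1.867e+00  a ← 64.876945 − (+5.016e-08/-1.867e+00) = 64.876945
iter 5: u=1.330750  f(a)=+0.000e+00  f'(a)=-1.867e+00  a ← 64.876945 − (+0.000e+00/-1.867e+00) = 64.876945
converged: |Δa| < 1e-12 after 5 iterations
sag = a·(cosh(S/(2a)) − 1) = 64.876945·(cosh(1.330750) − 1) = 66.439166
T_max/T_min = cosh(S/(2a)) = 2.024080

a=64.877 sag=66.439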